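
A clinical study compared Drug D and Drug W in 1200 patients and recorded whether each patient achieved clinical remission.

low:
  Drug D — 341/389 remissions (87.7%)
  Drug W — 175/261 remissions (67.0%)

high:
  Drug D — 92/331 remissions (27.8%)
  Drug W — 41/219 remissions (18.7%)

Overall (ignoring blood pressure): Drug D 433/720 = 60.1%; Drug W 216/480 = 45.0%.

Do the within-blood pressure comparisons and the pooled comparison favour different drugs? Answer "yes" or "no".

no

Within each blood pressure level (low 87.7% vs 67.0%; high 27.8% vs 18.7%), Drug D has the higher rate every time. Pooled: 60.1% vs 45.0% — Drug D has the higher rate overall. They agree.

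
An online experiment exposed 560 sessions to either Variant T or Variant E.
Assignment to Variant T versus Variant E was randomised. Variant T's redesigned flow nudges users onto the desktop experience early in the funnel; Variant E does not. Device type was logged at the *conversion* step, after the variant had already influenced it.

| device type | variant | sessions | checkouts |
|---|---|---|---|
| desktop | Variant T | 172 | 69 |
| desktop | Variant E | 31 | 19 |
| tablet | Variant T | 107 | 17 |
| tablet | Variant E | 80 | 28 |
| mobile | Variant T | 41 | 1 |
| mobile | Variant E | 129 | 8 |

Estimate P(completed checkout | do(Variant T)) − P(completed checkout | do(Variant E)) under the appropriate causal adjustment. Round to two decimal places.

The distribution of device type is itself part of what the variant does — it is an intermediate outcome. Holding it fixed would remove that part of the effect; the total effect is the pooled difference.
The causal difference is the pooled difference: 0.272 − 0.229 = +0.043.

+0.04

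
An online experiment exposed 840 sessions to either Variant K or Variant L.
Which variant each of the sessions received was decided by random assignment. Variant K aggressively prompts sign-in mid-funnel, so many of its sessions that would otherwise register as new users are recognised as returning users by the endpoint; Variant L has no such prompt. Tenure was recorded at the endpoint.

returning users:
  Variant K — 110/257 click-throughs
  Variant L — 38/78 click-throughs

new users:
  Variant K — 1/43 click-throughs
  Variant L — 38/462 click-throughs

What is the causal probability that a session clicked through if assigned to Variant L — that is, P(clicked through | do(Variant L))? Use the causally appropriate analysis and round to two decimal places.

The user tenure-specific comparison favours Variant L throughout, but the pooled figures favour Variant K. The question is whether to condition on user tenure.
Stratifying would compare variants among sessions the variants themselves sorted into user tenure groups — a form of selection on an intermediate. The unconditioned pooled rates give the total causal effect.
So P(outcome | do(Variant L)) is just the pooled rate for Variant L: 76/540 = 0.141.

0.14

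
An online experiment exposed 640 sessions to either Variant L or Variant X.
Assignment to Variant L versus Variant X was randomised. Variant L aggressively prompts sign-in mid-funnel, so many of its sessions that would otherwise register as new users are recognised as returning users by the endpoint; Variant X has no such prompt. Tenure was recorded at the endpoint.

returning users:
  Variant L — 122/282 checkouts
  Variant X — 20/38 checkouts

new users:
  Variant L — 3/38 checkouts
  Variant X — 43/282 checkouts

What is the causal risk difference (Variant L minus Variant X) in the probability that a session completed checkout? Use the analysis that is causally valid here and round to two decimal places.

+0.19

The stratified and pooled comparisons disagree (Variant X wins within each user tenure; Variant L wins overall), so the answer turns on the causal role of user tenure.
User tenure lies on the pathway variant → user tenure → outcome, so adjusting for it blocks the indirect effect. For the total causal effect of variant, use the unadjusted pooled rates.
The causal difference is the pooled difference: 0.391 − 0.197 = +0.194.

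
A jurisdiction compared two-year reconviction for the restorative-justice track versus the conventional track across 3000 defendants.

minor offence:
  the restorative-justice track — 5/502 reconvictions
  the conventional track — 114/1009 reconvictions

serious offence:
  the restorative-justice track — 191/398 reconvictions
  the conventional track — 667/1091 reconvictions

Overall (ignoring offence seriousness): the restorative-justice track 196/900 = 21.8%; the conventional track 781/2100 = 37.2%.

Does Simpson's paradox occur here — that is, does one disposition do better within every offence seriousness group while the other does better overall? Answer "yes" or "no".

Within each offence seriousness level (minor offence 1.0% vs 11.3%; serious offence 48.0% vs 61.1%), the restorative-justice track has the lower rate every time. Pooled: 21.8% vs 37.2% — the restorative-justice track has the lower rate overall. They agree.

no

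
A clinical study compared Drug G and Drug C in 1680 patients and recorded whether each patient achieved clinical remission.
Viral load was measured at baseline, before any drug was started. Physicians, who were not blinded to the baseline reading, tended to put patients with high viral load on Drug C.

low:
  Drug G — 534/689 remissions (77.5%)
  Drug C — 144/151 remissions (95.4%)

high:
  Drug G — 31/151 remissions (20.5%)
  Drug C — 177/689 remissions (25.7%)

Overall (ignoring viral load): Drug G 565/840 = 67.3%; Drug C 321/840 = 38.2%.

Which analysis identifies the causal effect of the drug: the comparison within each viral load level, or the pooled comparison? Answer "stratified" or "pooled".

stratified

The viral load-specific comparison favours Drug C throughout, but the pooled figures favour Drug G. The question is whether to condition on viral load.
Viral load differs across drugs for reasons unrelated to any effect of the drug itself, and it separately predicts the outcome — a classic confounder. We must compare within viral load levels.
Within each level — low: 77.5% vs 95.4%; high: 20.5% vs 25.7% — Drug C is higher every time.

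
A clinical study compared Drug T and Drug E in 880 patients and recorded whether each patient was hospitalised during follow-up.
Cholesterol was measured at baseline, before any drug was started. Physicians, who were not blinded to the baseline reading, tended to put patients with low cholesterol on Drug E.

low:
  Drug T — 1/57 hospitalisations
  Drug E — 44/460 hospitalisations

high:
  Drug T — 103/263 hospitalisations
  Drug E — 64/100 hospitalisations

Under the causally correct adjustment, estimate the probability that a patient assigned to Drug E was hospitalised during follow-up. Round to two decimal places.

0.32

Within every cholesterol level Drug T has the lower rate, yet pooled Drug E does — Simpson's reversal.
The imbalance in cholesterol arose from how patients were allocated, not from anything the drug did; and cholesterol independently affects the outcome. The pooled gap is confounded — condition on cholesterol.
Standardising Drug E to the population cholesterol mix: 0.588·44/460 + 0.412·64/100 = 0.320.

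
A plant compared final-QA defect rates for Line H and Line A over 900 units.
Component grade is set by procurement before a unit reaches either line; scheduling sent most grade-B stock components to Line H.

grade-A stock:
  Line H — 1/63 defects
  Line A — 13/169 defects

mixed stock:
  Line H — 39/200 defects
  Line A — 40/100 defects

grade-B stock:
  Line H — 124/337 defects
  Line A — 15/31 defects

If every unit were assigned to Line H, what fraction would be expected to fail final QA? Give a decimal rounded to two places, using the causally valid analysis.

0.22

Nothing the line does changes component grade; the imbalance is an allocation artefact. With component grade also predicting the outcome, the pooled figure is confounded, and the within-stratum comparison is the causal one.
Standardising Line H to the population component grade mix: 0.258·1/63 + 0.333·39/200 + 0.409·124/337 = 0.220.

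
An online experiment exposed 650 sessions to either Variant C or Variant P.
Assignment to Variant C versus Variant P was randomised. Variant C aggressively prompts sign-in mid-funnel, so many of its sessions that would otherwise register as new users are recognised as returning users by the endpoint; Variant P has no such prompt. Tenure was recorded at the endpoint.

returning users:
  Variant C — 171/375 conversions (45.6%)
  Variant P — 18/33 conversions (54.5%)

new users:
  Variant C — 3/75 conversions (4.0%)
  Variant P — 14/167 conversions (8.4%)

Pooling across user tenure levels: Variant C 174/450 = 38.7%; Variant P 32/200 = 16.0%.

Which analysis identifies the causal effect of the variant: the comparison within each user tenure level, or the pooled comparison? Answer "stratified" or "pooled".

The user tenure-specific comparison favours Variant P throughout, but the pooled figures favour Variant C. The question is whether to condition on user tenure.
User tenure lies on the pathway variant → user tenure → outcome, so adjusting for it blocks the indirect effect. For the total causal effect of variant, use the unadjusted pooled rates.
Pooled: Variant C 38.7% vs Variant P 16.0%; Variant C is higher overall.

pooled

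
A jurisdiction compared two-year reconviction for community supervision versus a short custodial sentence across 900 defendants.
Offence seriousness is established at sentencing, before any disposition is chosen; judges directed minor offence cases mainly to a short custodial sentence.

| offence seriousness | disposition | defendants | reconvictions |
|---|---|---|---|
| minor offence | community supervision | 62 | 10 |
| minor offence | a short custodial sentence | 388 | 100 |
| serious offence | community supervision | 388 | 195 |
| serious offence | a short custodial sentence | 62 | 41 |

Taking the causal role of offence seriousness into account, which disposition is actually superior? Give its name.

Offence seriousness is set before the disposition has any effect — it is not caused by the disposition — and it independently drives the outcome. That makes it a confounder, so the causal comparison is within offence seriousness levels.
Within each level — minor offence: 16.1% vs 25.8%; serious offence: 50.3% vs 66.1% — community supervision is lower every time.

community supervision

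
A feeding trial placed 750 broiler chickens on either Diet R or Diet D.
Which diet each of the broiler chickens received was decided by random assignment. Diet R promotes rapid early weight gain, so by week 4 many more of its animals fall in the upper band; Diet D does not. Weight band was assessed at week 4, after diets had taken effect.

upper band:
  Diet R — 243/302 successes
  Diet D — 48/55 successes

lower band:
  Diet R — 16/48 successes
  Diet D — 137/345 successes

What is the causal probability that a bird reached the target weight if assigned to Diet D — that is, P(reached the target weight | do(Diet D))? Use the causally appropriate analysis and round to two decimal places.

Diet D is higher inside every week-4 weight band stratum but Diet R is higher in aggregate. Whether to stratify depends on how week-4 weight band relates to the diet.
Stratifying would compare diets among broiler chickens the diets themselves sorted into week-4 weight band groups — a form of selection on an intermediate. The unconditioned pooled rates give the total causal effect.
So P(outcome | do(Diet D)) is just the pooled rate for Diet D: 185/400 = 0.463.

0.46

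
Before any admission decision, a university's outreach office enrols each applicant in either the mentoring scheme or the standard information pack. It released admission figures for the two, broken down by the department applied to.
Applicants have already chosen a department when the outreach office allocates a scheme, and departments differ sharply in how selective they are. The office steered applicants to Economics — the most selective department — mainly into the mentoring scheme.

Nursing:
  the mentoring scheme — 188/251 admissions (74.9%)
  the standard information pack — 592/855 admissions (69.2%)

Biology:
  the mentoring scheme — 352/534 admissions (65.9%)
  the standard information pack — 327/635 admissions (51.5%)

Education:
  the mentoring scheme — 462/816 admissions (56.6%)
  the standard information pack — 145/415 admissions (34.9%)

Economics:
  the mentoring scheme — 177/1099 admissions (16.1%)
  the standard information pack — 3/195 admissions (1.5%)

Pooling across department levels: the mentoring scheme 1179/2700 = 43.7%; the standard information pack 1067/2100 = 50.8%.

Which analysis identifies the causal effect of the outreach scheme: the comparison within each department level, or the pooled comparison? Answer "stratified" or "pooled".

Here department is a common cause — it drives both which outreach scheme a case falls under and the outcome. The crude comparison mixes populations; the stratum-specific rates are the causally relevant ones.
Within each level — Nursing: 74.9% vs 69.2%; Biology: 65.9% vs 51.5%; Education: 56.6% vs 34.9%; Economics: 16.1% vs 1.5% — the mentoring scheme is higher every time.

stratified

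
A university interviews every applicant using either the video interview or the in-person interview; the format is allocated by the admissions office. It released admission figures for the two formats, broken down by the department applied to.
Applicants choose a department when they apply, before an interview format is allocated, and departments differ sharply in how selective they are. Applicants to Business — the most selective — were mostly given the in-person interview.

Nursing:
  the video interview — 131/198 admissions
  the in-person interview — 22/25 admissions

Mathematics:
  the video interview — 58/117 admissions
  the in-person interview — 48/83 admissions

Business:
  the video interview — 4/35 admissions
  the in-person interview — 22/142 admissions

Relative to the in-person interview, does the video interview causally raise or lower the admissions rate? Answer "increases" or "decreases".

Within every department level the in-person interview has the higher rate, yet pooled the video interview does — Simpson's reversal.
The imbalance in department arose from how applicants were allocated, not from anything the interview format did; and department independently affects the outcome. The pooled gap is confounded — condition on department.
Within each level — Nursing: 66.2% vs 88.0%; Mathematics: 49.6% vs 57.8%; Business: 11.4% vs 15.5% — the in-person interview is higher every time.

decreases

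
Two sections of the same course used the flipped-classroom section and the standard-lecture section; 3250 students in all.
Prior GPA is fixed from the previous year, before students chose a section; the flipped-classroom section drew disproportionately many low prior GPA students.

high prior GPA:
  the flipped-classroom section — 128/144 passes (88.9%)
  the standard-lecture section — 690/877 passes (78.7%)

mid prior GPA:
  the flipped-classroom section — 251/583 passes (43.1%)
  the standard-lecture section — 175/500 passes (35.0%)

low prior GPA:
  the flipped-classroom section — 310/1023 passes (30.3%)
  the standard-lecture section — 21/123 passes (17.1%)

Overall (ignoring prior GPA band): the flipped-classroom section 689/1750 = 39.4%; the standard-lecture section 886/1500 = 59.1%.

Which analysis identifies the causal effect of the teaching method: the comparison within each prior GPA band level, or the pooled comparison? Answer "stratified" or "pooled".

the flipped-classroom section is higher inside every prior GPA band stratum but the standard-lecture section is higher in aggregate. Whether to stratify depends on how prior GPA band relates to the teaching method.
Nothing the teaching method does changes prior GPA band; the imbalance is an allocation artefact. With prior GPA band also predicting the outcome, the pooled figure is confounded, and the within-stratum comparison is the causal one.
Within each level — high prior GPA: 88.9% vs 78.7%; mid prior GPA: 43.1% vs 35.0%; low prior GPA: 30.3% vs 17.1% — the flipped-classroom section is higher every time.

stratified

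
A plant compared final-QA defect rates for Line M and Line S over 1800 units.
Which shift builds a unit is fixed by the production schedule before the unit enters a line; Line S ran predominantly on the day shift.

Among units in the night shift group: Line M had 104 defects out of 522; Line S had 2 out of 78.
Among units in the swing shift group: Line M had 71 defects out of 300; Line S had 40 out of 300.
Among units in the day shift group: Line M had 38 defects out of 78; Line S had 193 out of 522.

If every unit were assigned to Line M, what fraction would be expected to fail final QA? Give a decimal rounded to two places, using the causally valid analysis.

Line S is lower inside every shift stratum but Line M is lower in aggregate. Whether to stratify depends on how shift relates to the line.
Shift differs across lines for reasons unrelated to any effect of the line itself, and it separately predicts the outcome — a classic confounder. We must compare within shift levels.
Standardising Line M to the population shift mix: 0.333·104/522 + 0.333·71/300 + 0.333·38/78 = 0.308.

0.31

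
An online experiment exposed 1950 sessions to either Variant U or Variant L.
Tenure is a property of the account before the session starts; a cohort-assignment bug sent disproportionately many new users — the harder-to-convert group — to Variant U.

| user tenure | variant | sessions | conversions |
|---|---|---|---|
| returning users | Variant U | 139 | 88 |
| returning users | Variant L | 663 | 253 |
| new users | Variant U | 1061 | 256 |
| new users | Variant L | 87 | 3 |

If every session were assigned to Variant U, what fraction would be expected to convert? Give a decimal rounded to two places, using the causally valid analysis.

0.40

User tenure satisfies the back-door criterion: it is not a descendant of the variant, and it blocks the spurious path from variant to outcome. Adjusting for it (i.e., using the within-user tenure rates) gives the causal effect.
Standardising Variant U to the population user tenure mix: 0.411·88/139 + 0.589·256/1061 = 0.402.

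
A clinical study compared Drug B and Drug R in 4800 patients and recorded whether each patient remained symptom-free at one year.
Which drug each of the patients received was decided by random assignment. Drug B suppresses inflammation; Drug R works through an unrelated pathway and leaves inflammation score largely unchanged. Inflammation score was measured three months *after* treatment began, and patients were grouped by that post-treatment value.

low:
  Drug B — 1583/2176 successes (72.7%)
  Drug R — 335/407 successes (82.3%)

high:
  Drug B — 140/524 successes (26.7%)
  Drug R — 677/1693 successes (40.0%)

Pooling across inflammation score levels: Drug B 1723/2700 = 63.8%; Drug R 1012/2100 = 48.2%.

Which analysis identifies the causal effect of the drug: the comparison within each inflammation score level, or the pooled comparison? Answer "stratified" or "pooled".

Inflammation score is recorded after the drug and is itself shifted by it — it sits on the causal path from drug to outcome. Conditioning on a mediator would strip out part of the effect we want; the pooled comparison gives the total causal effect.
Pooled: Drug B 63.8% vs Drug R 48.2%; Drug B is higher overall.

pooled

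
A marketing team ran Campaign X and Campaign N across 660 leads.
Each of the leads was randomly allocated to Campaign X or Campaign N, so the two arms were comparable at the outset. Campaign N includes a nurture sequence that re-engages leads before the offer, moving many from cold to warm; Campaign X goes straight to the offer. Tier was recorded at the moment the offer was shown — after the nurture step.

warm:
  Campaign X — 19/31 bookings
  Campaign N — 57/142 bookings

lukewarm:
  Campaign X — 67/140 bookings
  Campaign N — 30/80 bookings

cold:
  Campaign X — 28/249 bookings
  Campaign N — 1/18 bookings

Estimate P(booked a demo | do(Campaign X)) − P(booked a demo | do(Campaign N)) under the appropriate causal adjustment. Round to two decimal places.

-0.10

Engagement tier here is a post-treatment variable shaped by the campaign; conditioning on it would introduce bias rather than remove it. The overall comparison is the causal one.
The causal difference is the pooled difference: 0.271 − 0.367 = -0.095.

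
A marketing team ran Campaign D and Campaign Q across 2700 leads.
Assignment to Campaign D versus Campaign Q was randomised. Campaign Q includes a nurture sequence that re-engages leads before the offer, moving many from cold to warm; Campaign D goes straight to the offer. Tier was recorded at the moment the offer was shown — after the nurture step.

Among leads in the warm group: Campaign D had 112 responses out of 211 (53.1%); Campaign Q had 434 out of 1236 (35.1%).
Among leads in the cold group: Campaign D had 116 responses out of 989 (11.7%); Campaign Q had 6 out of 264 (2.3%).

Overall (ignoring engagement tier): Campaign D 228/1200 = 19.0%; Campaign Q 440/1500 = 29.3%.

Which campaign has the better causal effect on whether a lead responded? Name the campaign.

Within every engagement tier level Campaign D has the higher rate, yet pooled Campaign Q does — Simpson's reversal.
The distribution of engagement tier is itself part of what the campaign does — it is an intermediate outcome. Holding it fixed would remove that part of the effect; the total effect is the pooled difference.
Pooled: Campaign D 19.0% vs Campaign Q 29.3%; Campaign Q is higher overall.

Campaign Q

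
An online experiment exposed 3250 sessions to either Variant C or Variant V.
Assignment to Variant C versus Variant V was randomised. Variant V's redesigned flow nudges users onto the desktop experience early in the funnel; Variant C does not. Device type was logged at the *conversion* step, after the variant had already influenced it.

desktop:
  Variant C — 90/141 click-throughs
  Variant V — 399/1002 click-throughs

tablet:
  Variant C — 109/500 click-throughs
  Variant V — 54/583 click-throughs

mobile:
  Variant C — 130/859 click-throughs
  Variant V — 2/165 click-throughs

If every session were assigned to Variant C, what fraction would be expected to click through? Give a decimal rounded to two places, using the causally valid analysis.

Device type lies on the pathway variant → device type → outcome, so adjusting for it blocks the indirect effect. For the total causal effect of variant, use the unadjusted pooled rates.
So P(outcome | do(Variant C)) is just the pooled rate for Variant C: 329/1500 = 0.219.

0.22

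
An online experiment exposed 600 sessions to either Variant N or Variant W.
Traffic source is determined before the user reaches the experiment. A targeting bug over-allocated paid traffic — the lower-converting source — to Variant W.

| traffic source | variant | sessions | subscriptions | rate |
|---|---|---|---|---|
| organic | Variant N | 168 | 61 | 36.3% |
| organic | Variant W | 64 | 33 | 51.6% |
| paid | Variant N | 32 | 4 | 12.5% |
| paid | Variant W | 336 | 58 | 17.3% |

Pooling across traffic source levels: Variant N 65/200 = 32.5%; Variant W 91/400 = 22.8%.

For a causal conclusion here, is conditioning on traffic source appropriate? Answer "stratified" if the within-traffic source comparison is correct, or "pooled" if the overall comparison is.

The traffic source-specific comparison favours Variant W throughout, but the pooled figures favour Variant N. The question is whether to condition on traffic source.
The imbalance in traffic source arose from how sessions were allocated, not from anything the variant did; and traffic source independently affects the outcome. The pooled gap is confounded — condition on traffic source.
Within each level — organic: 36.3% vs 51.6%; paid: 12.5% vs 17.3% — Variant W is higher every time.

stratified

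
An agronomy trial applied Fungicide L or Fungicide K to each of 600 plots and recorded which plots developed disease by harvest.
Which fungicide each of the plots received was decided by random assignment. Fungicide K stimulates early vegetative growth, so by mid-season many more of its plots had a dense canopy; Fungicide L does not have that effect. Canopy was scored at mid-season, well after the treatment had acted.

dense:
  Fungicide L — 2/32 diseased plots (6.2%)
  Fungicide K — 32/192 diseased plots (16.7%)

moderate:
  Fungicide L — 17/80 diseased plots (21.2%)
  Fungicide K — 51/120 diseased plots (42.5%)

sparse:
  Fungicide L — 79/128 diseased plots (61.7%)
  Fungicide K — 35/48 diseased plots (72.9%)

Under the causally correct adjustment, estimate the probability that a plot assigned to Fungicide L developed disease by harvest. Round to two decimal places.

Mid-season canopy is downstream of the fungicide. One should not condition on a consequence of treatment, so the overall rates are the right comparison.
So P(outcome | do(Fungicide L)) is just the pooled rate for Fungicide L: 98/240 = 0.408.

0.41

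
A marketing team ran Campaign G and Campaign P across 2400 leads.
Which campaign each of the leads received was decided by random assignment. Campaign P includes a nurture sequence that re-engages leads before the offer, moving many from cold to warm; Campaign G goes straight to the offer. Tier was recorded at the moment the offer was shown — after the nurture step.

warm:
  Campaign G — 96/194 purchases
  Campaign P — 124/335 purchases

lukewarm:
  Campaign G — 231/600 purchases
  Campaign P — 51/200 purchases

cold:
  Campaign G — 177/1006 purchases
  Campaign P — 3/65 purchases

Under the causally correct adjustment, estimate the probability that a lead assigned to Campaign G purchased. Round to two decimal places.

Stratifying would compare campaigns among leads the campaigns themselves sorted into engagement tier groups — a form of selection on an intermediate. The unconditioned pooled rates give the total causal effect.
So P(outcome | do(Campaign G)) is just the pooled rate for Campaign G: 504/1800 = 0.280.

0.28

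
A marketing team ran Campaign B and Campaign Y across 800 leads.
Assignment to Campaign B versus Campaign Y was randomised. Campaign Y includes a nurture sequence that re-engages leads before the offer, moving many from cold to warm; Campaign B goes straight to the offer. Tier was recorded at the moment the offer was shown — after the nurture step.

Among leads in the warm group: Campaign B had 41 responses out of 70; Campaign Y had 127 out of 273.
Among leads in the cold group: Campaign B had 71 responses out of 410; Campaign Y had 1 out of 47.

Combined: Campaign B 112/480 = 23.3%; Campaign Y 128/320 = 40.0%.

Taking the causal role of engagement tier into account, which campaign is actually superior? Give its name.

Campaign Y

Because the campaign influences engagement tier, engagement tier is a post-treatment mediator, not a confounder. Stratifying on it would bias the estimate; the causal effect is the crude pooled difference.
Pooled: Campaign B 23.3% vs Campaign Y 40.0%; Campaign Y is higher overall.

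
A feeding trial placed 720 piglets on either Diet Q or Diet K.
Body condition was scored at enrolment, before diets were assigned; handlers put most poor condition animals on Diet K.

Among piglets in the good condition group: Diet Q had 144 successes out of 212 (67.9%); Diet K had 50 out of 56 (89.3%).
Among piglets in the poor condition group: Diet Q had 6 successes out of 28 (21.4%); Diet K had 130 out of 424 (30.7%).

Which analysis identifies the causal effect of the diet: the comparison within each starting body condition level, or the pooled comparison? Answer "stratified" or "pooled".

Within every starting body condition level Diet K has the higher rate, yet pooled Diet Q does — Simpson's reversal.
The imbalance in starting body condition arose from how piglets were allocated, not from anything the diet did; and starting body condition independently affects the outcome. The pooled gap is confounded — condition on starting body condition.
Within each level — good condition: 67.9% vs 89.3%; poor condition: 21.4% vs 30.7% — Diet K is higher every time.

stratified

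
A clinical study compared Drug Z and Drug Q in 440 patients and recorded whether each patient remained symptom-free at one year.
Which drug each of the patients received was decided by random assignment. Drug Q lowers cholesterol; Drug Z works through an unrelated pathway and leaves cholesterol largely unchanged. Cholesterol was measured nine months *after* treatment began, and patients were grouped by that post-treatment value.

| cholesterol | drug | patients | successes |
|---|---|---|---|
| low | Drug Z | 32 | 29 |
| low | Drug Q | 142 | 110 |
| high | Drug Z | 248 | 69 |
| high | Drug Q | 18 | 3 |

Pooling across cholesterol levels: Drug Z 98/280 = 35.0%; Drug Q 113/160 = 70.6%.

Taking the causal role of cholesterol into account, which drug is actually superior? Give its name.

Within every cholesterol level Drug Z has the higher rate, yet pooled Drug Q does — Simpson's reversal.
Cholesterol is downstream of the drug. One should not condition on a consequence of treatment, so the overall rates are the right comparison.
Pooled: Drug Z 35.0% vs Drug Q 70.6%; Drug Q is higher overall.

Drug Q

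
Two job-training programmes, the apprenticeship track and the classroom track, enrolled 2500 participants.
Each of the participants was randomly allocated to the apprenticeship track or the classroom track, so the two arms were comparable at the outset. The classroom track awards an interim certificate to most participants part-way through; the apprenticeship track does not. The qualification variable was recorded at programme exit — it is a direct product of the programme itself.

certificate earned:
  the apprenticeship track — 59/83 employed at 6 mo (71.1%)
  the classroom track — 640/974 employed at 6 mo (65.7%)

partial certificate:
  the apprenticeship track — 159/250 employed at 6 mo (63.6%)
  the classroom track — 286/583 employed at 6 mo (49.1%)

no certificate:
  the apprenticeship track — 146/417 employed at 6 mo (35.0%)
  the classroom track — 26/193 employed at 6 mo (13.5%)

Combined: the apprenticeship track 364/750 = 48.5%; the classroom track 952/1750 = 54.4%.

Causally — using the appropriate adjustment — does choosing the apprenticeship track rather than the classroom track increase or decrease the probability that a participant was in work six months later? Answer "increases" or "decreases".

decreases

the apprenticeship track is higher inside every qualification attained during the programme stratum but the classroom track is higher in aggregate. Whether to stratify depends on how qualification attained during the programme relates to the programme.
The distribution of qualification attained during the programme is itself part of what the programme does — it is an intermediate outcome. Holding it fixed would remove that part of the effect; the total effect is the pooled difference.
Pooled: the apprenticeship track 48.5% vs the classroom track 54.4%; the classroom track is higher overall.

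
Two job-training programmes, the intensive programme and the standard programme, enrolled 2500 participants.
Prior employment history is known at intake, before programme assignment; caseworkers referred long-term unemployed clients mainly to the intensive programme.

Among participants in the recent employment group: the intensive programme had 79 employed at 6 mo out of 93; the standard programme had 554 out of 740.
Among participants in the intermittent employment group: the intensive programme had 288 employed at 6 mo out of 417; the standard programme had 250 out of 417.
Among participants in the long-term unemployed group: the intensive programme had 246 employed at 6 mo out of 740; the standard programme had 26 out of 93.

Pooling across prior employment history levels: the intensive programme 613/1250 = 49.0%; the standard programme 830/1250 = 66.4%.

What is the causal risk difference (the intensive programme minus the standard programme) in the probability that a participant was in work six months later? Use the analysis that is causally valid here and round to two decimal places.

Prior employment history is set before the programme has any effect — it is not caused by the programme — and it independently drives the outcome. That makes it a confounder, so the causal comparison is within prior employment history levels.
Adjusting over the population distribution of prior employment history: 0.333·(0.849−0.749) + 0.334·(0.691−0.600) + 0.333·(0.332−0.280) = +0.082.

+0.08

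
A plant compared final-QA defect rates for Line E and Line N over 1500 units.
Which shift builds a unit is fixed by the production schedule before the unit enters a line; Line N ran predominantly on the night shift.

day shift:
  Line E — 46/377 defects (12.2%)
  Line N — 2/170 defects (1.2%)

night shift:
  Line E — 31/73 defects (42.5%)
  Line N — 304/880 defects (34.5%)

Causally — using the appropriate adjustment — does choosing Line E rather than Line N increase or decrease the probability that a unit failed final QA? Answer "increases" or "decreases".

increases

The imbalance in shift arose from how units were allocated, not from anything the line did; and shift independently affects the outcome. The pooled gap is confounded — condition on shift.
Within each level — day shift: 12.2% vs 1.2%; night shift: 42.5% vs 34.5% — Line N is lower every time.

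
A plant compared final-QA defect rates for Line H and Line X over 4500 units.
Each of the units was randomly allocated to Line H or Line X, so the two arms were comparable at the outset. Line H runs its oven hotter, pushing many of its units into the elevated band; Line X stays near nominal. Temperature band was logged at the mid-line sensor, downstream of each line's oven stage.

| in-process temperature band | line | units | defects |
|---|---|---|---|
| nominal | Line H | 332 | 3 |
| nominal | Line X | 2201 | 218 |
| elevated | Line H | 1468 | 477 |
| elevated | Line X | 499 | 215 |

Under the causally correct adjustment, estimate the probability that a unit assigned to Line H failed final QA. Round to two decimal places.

In-process temperature band is recorded after the line and is itself shifted by it — it sits on the causal path from line to outcome. Conditioning on a mediator would strip out part of the effect we want; the pooled comparison gives the total causal effect.
So P(outcome | do(Line H)) is just the pooled rate for Line H: 480/1800 = 0.267.

0.27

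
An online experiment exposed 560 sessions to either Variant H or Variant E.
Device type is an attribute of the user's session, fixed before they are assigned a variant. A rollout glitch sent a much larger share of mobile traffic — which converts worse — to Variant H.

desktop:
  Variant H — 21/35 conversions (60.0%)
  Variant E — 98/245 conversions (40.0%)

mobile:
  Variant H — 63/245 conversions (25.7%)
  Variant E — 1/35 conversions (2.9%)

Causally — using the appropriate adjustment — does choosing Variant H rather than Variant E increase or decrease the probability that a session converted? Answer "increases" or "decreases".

increases

Device type is set before the variant has any effect — it is not caused by the variant — and it independently drives the outcome. That makes it a confounder, so the causal comparison is within device type levels.
Within each level — desktop: 60.0% vs 40.0%; mobile: 25.7% vs 2.9% — Variant H is higher every time.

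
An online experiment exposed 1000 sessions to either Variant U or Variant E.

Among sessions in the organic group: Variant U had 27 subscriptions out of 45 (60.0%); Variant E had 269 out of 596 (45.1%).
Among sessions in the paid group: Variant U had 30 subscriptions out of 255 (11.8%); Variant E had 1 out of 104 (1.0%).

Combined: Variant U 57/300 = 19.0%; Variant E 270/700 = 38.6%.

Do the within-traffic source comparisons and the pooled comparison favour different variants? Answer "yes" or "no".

Within each traffic source level (organic 60.0% vs 45.1%; paid 11.8% vs 1.0%), Variant U has the higher rate every time. Pooled: 19.0% vs 38.6% — Variant E has the higher rate overall. The two comparisons disagree.

yes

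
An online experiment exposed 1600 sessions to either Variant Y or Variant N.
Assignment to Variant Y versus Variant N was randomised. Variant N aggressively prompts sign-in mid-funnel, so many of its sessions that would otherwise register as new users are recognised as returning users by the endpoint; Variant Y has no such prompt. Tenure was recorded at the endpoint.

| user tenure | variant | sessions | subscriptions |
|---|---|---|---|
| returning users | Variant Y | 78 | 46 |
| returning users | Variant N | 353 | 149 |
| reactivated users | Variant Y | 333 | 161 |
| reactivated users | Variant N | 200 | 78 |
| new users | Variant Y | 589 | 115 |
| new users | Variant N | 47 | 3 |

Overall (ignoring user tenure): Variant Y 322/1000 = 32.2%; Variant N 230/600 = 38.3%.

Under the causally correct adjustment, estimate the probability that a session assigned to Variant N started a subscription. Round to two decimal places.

User tenure is downstream of the variant. One should not condition on a consequence of treatment, so the overall rates are the right comparison.
So P(outcome | do(Variant N)) is just the pooled rate for Variant N: 230/600 = 0.383.

0.38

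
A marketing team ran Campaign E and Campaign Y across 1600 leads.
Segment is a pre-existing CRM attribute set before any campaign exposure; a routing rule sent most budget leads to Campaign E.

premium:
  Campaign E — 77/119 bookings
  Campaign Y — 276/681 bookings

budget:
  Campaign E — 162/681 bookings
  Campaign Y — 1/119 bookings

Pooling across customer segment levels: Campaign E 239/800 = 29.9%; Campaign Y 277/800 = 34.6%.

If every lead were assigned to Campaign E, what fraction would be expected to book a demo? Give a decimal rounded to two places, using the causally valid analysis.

0.44

The customer segment-specific comparison favours Campaign E throughout, but the pooled figures favour Campaign Y. The question is whether to condition on customer segment.
Customer segment is set before the campaign has any effect — it is not caused by the campaign — and it independently drives the outcome. That makes it a confounder, so the causal comparison is within customer segment levels.
Standardising Campaign E to the population customer segment mix: 0.500·77/119 + 0.500·162/681 = 0.442.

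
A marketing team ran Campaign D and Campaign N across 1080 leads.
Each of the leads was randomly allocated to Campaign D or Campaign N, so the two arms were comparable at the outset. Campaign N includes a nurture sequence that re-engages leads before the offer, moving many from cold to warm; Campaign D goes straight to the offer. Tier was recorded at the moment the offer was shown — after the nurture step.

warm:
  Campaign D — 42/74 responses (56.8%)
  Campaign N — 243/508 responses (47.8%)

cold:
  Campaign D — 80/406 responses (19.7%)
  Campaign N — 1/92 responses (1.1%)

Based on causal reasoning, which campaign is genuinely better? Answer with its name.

The stratified and pooled comparisons disagree (Campaign D wins within each engagement tier; Campaign N wins overall), so the answer turns on the causal role of engagement tier.
The distribution of engagement tier is itself part of what the campaign does — it is an intermediate outcome. Holding it fixed would remove that part of the effect; the total effect is the pooled difference.
Pooled: Campaign D 25.4% vs Campaign N 40.7%; Campaign N is higher overall.

Campaign N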